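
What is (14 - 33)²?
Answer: 361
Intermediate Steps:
(14 - 33)² = (-19)² = 361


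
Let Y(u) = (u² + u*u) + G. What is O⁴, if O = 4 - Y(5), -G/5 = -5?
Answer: 25411681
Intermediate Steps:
G = 25 (G = -5*(-5) = 25)
Y(u) = 25 + 2*u² (Y(u) = (u² + u*u) + 25 = (u² + u²) + 25 = 2*u² + 25 = 25 + 2*u²)
O = -71 (O = 4 - (25 + 2*5²) = 4 - (25 + 2*25) = 4 - (25 + 50) = 4 - 1*75 = 4 - 75 = -71)
O⁴ = (-71)⁴ = 25411681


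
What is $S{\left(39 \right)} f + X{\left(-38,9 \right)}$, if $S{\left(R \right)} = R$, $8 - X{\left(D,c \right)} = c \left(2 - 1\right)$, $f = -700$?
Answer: $-27301$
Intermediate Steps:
$X{\left(D,c \right)} = 8 - c$ ($X{\left(D,c \right)} = 8 - c \left(2 - 1\right) = 8 - c 1 = 8 - c$)
$S{\left(39 \right)} f + X{\left(-38,9 \right)} = 39 \left(-700\right) + \left(8 - 9\right) = -27300 + \left(8 - 9\right) = -27300 - 1 = -27301$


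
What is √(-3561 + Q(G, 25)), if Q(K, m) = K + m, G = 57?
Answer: 7*I*√71 ≈ 58.983*I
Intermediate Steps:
√(-3561 + Q(G, 25)) = √(-3561 + (57 + 25)) = √(-3561 + 82) = √(-3479) = 7*I*√71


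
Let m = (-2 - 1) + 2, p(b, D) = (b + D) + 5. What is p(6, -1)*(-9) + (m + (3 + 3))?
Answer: -85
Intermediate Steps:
p(b, D) = 5 + D + b (p(b, D) = (D + b) + 5 = 5 + D + b)
m = -1 (m = -3 + 2 = -1)
p(6, -1)*(-9) + (m + (3 + 3)) = (5 - 1 + 6)*(-9) + (-1 + (3 + 3)) = 10*(-9) + (-1 + 6) = -90 + 5 = -85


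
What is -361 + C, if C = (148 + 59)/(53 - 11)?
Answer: -4985/14 ≈ -356.07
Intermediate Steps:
C = 69/14 (C = 207/42 = 207*(1/42) = 69/14 ≈ 4.9286)
-361 + C = -361 + 69/14 = -4985/14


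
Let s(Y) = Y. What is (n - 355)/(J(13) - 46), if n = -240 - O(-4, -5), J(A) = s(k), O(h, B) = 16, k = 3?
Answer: 611/43 ≈ 14.209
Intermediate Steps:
J(A) = 3
n = -256 (n = -240 - 1*16 = -240 - 16 = -256)
(n - 355)/(J(13) - 46) = (-256 - 355)/(3 - 46) = -611/(-43) = -611*(-1/43) = 611/43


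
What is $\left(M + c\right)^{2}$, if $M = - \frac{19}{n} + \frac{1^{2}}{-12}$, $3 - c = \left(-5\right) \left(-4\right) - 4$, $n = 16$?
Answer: $\frac{469225}{2304} \approx 203.66$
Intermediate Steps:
$c = -13$ ($c = 3 - \left(\left(-5\right) \left(-4\right) - 4\right) = 3 - \left(20 - 4\right) = 3 - 16 = -13$)
$M = - \frac{61}{48}$ ($M = - \frac{19}{16} + \frac{1^{2}}{-12} = \left(-19\right) \frac{1}{16} + 1 \left(- \frac{1}{12}\right) = - \frac{19}{16} - \frac{1}{12} = - \frac{61}{48} \approx -1.2708$)
$\left(M + c\right)^{2} = \left(- \frac{61}{48} - 13\right)^{2} = \left(- \frac{685}{48}\right)^{2} = \frac{469225}{2304}$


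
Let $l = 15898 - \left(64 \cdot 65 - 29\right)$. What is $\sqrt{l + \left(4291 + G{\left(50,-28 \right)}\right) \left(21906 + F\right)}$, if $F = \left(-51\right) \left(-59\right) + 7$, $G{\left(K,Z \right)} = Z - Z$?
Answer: $\sqrt{106952069} \approx 10342.0$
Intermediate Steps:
$G{\left(K,Z \right)} = 0$
$F = 3016$ ($F = 3009 + 7 = 3016$)
$l = 11767$ ($l = 15898 - \left(4160 - 29\right) = 15898 - 4131 = 11767$)
$\sqrt{l + \left(4291 + G{\left(50,-28 \right)}\right) \left(21906 + F\right)} = \sqrt{11767 + \left(4291 + 0\right) \left(21906 + 3016\right)} = \sqrt{11767 + 4291 \cdot 24922} = \sqrt{11767 + 106940302} = \sqrt{106952069}$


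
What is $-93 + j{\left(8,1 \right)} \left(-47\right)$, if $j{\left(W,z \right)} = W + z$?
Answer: $-516$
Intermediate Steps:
$-93 + j{\left(8,1 \right)} \left(-47\right) = -93 + \left(8 + 1\right) \left(-47\right) = -93 + 9 \left(-47\right) = -93 - 423 = -516$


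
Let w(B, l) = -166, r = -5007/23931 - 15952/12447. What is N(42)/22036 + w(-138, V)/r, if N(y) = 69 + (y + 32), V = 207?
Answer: 121073525486255/1087279355764 ≈ 111.35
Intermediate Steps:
r = -49341049/33096573 (r = -5007*1/23931 - 15952*1/12447 = -1669/7977 - 15952/12447 = -49341049/33096573 ≈ -1.4908)
N(y) = 101 + y (N(y) = 69 + (32 + y) = 101 + y)
N(42)/22036 + w(-138, V)/r = (101 + 42)/22036 - 166/(-49341049/33096573) = 143*(1/22036) - 166*(-33096573/49341049) = 143/22036 + 5494031118/49341049 = 121073525486255/1087279355764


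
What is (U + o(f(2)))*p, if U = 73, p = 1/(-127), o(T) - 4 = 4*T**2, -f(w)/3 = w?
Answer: -221/127 ≈ -1.7402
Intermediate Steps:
f(w) = -3*w
o(T) = 4 + 4*T**2
p = -1/127 ≈ -0.0078740
(U + o(f(2)))*p = (73 + (4 + 4*(-3*2)**2))*(-1/127) = (73 + (4 + 4*(-6)**2))*(-1/127) = (73 + (4 + 4*36))*(-1/127) = (73 + (4 + 144))*(-1/127) = (73 + 148)*(-1/127) = 221*(-1/127) = -221/127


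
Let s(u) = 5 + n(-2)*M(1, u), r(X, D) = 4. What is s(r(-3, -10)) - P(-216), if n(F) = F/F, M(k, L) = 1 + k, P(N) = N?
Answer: 223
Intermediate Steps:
n(F) = 1
s(u) = 7 (s(u) = 5 + 1*(1 + 1) = 5 + 1*2 = 5 + 2 = 7)
s(r(-3, -10)) - P(-216) = 7 - 1*(-216) = 7 + 216 = 223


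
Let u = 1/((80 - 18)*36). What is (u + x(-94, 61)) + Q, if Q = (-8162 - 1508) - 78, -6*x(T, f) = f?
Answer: -21780227/2232 ≈ -9758.2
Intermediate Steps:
x(T, f) = -f/6
Q = -9748 (Q = -9670 - 78 = -9748)
u = 1/2232 (u = 1/(62*36) = 1/2232 ≈ 0.00044803)
(u + x(-94, 61)) + Q = (1/2232 - ⅙*61) - 9748 = (1/2232 - 61/6) - 9748 = -22691/2232 - 9748 = -21780227/2232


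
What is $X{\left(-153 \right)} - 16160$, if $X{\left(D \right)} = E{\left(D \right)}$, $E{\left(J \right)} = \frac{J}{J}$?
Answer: $-16159$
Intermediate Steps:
$E{\left(J \right)} = 1$
$X{\left(D \right)} = 1$
$X{\left(-153 \right)} - 16160 = 1 - 16160 = -16159$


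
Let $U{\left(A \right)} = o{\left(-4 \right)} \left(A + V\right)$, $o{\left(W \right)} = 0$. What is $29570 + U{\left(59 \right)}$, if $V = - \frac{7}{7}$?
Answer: $29570$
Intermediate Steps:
$V = -1$ ($V = \left(-7\right) \frac{1}{7} = -1$)
$U{\left(A \right)} = 0$ ($U{\left(A \right)} = 0 \left(A - 1\right) = 0 \left(-1 + A\right) = 0$)
$29570 + U{\left(59 \right)} = 29570 + 0 = 29570$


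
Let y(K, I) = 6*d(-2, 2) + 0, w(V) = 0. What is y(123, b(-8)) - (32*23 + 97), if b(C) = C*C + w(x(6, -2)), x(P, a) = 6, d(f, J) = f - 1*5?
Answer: -875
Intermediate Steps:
d(f, J) = -5 + f (d(f, J) = f - 5 = -5 + f)
b(C) = C² (b(C) = C*C + 0 = C² + 0 = C²)
y(K, I) = -42 (y(K, I) = 6*(-5 - 2) + 0 = 6*(-7) + 0 = -42 + 0 = -42)
y(123, b(-8)) - (32*23 + 97) = -42 - (32*23 + 97) = -42 - (736 + 97) = -42 - 1*833 = -42 - 833 = -875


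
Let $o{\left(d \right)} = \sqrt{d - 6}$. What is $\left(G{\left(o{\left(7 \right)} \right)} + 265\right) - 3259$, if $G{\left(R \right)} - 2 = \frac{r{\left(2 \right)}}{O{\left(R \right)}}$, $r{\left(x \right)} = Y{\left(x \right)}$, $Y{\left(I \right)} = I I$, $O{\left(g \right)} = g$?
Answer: $-2988$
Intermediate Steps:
$Y{\left(I \right)} = I^{2}$
$r{\left(x \right)} = x^{2}$
$o{\left(d \right)} = \sqrt{-6 + d}$
$G{\left(R \right)} = 2 + \frac{4}{R}$ ($G{\left(R \right)} = 2 + \frac{2^{2}}{R} = 2 + \frac{4}{R}$)
$\left(G{\left(o{\left(7 \right)} \right)} + 265\right) - 3259 = \left(\left(2 + \frac{4}{\sqrt{-6 + 7}}\right) + 265\right) - 3259 = \left(\left(2 + \frac{4}{\sqrt{1}}\right) + 265\right) - 3259 = \left(\left(2 + \frac{4}{1}\right) + 265\right) - 3259 = \left(\left(2 + 4 \cdot 1\right) + 265\right) - 3259 = \left(\left(2 + 4\right) + 265\right) - 3259 = \left(6 + 265\right) - 3259 = 271 - 3259 = -2988$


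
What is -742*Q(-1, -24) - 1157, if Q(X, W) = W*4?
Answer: 70075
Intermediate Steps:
Q(X, W) = 4*W
-742*Q(-1, -24) - 1157 = -2968*(-24) - 1157 = -742*(-96) - 1157 = 71232 - 1157 = 70075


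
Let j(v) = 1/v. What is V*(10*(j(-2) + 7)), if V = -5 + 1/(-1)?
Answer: -390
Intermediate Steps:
j(v) = 1/v
V = -6 (V = -5 - 1 = -6)
V*(10*(j(-2) + 7)) = -60*(1/(-2) + 7) = -60*(-½ + 7) = -60*13/2 = -6*65 = -390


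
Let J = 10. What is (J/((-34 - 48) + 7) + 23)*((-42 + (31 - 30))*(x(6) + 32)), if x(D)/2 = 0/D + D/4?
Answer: -98441/3 ≈ -32814.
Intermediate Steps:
x(D) = D/2 (x(D) = 2*(0/D + D/4) = 2*(0 + D*(1/4)) = 2*(0 + D/4) = 2*(D/4) = D/2)
(J/((-34 - 48) + 7) + 23)*((-42 + (31 - 30))*(x(6) + 32)) = (10/((-34 - 48) + 7) + 23)*((-42 + (31 - 30))*((1/2)*6 + 32)) = (10/(-82 + 7) + 23)*((-42 + 1)*(3 + 32)) = (10/(-75) + 23)*(-41*35) = (10*(-1/75) + 23)*(-1435) = (-2/15 + 23)*(-1435) = (343/15)*(-1435) = -98441/3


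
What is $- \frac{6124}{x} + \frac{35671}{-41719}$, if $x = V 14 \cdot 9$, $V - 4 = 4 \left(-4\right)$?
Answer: $\frac{50388151}{15769782} \approx 3.1952$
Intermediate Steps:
$V = -12$ ($V = 4 + 4 \left(-4\right) = 4 - 16 = -12$)
$x = -1512$ ($x = \left(-12\right) 14 \cdot 9 = \left(-168\right) 9 = -1512$)
$- \frac{6124}{x} + \frac{35671}{-41719} = - \frac{6124}{-1512} + \frac{35671}{-41719} = \left(-6124\right) \left(- \frac{1}{1512}\right) + 35671 \left(- \frac{1}{41719}\right) = \frac{1531}{378} - \frac{35671}{41719} = \frac{50388151}{15769782}$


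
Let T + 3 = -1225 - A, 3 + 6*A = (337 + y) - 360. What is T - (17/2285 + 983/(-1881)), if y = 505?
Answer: -11237929309/8596170 ≈ -1307.3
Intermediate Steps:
A = 479/6 (A = -½ + ((337 + 505) - 360)/6 = -½ + (842 - 360)/6 = -½ + (⅙)*482 = -½ + 241/3 = 479/6 ≈ 79.833)
T = -7847/6 (T = -3 + (-1225 - 1*479/6) = -3 + (-1225 - 479/6) = -3 - 7829/6 = -7847/6 ≈ -1307.8)
T - (17/2285 + 983/(-1881)) = -7847/6 - (17/2285 + 983/(-1881)) = -7847/6 - (17*(1/2285) + 983*(-1/1881)) = -7847/6 - (17/2285 - 983/1881) = -7847/6 - 1*(-2214178/4298085) = -7847/6 + 2214178/4298085 = -11237929309/8596170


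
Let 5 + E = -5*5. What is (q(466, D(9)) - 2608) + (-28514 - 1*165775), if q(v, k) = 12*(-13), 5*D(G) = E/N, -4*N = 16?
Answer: -197053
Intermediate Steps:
N = -4 (N = -¼*16 = -4)
E = -30 (E = -5 - 5*5 = -5 - 25 = -30)
D(G) = 3/2 (D(G) = (-30/(-4))/5 = (-30*(-¼))/5 = (⅕)*(15/2) = 3/2)
q(v, k) = -156
(q(466, D(9)) - 2608) + (-28514 - 1*165775) = (-156 - 2608) + (-28514 - 1*165775) = -2764 + (-28514 - 165775) = -2764 - 194289 = -197053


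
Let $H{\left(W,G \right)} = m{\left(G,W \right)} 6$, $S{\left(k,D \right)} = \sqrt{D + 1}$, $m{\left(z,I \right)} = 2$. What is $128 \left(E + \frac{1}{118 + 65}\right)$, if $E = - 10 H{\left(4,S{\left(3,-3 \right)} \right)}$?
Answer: $- \frac{2810752}{183} \approx -15359.0$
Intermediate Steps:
$S{\left(k,D \right)} = \sqrt{1 + D}$
$H{\left(W,G \right)} = 12$ ($H{\left(W,G \right)} = 2 \cdot 6 = 12$)
$E = -120$ ($E = \left(-10\right) 12 = -120$)
$128 \left(E + \frac{1}{118 + 65}\right) = 128 \left(-120 + \frac{1}{118 + 65}\right) = 128 \left(-120 + \frac{1}{183}\right) = 128 \left(- \frac{21959}{183}\right) = - \frac{2810752}{183}$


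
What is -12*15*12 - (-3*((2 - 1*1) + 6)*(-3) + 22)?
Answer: -2245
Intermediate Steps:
-12*15*12 - (-3*((2 - 1*1) + 6)*(-3) + 22) = -180*12 - (-3*((2 - 1) + 6)*(-3) + 22) = -2160 - (-3*(1 + 6)*(-3) + 22) = -2160 - (-3*7*(-3) + 22) = -2160 - (-21*(-3) + 22) = -2160 - (63 + 22) = -2160 - 1*85 = -2160 - 85 = -2245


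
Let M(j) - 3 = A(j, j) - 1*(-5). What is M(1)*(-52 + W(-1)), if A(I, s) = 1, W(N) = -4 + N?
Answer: -513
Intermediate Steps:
M(j) = 9 (M(j) = 3 + (1 - 1*(-5)) = 3 + (1 + 5) = 3 + 6 = 9)
M(1)*(-52 + W(-1)) = 9*(-52 + (-4 - 1)) = 9*(-52 - 5) = 9*(-57) = -513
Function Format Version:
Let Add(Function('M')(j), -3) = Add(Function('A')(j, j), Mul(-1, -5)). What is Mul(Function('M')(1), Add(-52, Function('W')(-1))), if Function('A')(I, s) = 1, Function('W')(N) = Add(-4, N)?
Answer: -513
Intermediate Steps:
Function('M')(j) = 9 (Function('M')(j) = Add(3, Add(1, Mul(-1, -5))) = Add(3, Add(1, 5)) = Add(3, 6) = 9)
Mul(Function('M')(1), Add(-52, Function('W')(-1))) = Mul(9, Add(-52, Add(-4, -1))) = Mul(9, Add(-52, -5)) = Mul(9, -57) = -513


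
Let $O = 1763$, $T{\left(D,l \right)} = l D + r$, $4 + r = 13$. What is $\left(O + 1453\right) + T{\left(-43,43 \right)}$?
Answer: $1376$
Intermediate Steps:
$r = 9$ ($r = -4 + 13 = 9$)
$T{\left(D,l \right)} = 9 + D l$ ($T{\left(D,l \right)} = l D + 9 = D l + 9 = 9 + D l$)
$\left(O + 1453\right) + T{\left(-43,43 \right)} = \left(1763 + 1453\right) + \left(9 - 1849\right) = 3216 + \left(9 - 1849\right) = 3216 - 1840 = 1376$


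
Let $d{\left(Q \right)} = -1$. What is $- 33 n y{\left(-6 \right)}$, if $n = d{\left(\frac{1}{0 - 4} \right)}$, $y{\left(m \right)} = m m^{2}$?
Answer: $-7128$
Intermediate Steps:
$y{\left(m \right)} = m^{3}$
$n = -1$
$- 33 n y{\left(-6 \right)} = \left(-33\right) \left(-1\right) \left(-6\right)^{3} = 33 \left(-216\right) = -7128$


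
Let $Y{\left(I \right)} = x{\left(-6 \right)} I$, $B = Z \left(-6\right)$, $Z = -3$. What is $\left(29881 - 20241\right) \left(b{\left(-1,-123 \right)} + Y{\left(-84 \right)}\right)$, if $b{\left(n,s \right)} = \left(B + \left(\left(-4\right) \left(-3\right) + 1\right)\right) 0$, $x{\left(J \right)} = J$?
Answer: $4858560$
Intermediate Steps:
$B = 18$ ($B = \left(-3\right) \left(-6\right) = 18$)
$Y{\left(I \right)} = - 6 I$
$b{\left(n,s \right)} = 0$ ($b{\left(n,s \right)} = \left(18 + \left(\left(-4\right) \left(-3\right) + 1\right)\right) 0 = \left(18 + \left(12 + 1\right)\right) 0 = \left(18 + 13\right) 0 = 31 \cdot 0 = 0$)
$\left(29881 - 20241\right) \left(b{\left(-1,-123 \right)} + Y{\left(-84 \right)}\right) = \left(29881 - 20241\right) \left(0 - -504\right) = 9640 \left(0 + 504\right) = 9640 \cdot 504 = 4858560$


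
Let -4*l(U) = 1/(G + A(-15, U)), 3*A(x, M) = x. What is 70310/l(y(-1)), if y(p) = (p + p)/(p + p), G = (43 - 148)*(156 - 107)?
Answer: 1448386000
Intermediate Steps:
G = -5145 (G = -105*49 = -5145)
A(x, M) = x/3
y(p) = 1 (y(p) = (2*p)/((2*p)) = (2*p)*(1/(2*p)) = 1)
l(U) = 1/20600 (l(U) = -1/(4*(-5145 + (1/3)*(-15))) = -1/(4*(-5145 - 5)) = -1/4/(-5150) = -1/4*(-1/5150) = 1/20600)
70310/l(y(-1)) = 70310/(1/20600) = 70310*20600 = 1448386000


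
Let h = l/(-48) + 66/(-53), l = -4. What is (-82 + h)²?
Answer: 2797457881/404496 ≈ 6915.9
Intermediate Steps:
h = -739/636 (h = -4/(-48) + 66/(-53) = -4*(-1/48) + 66*(-1/53) = 1/12 - 66/53 = -739/636 ≈ -1.1619)
(-82 + h)² = (-82 - 739/636)² = (-52891/636)² = 2797457881/404496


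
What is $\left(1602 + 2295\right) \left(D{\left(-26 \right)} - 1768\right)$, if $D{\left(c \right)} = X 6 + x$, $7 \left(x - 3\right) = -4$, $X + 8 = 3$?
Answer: $- \frac{48981393}{7} \approx -6.9973 \cdot 10^{6}$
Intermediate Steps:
$X = -5$ ($X = -8 + 3 = -5$)
$x = \frac{17}{7}$ ($x = 3 + \frac{1}{7} \left(-4\right) = 3 - \frac{4}{7} = \frac{17}{7} \approx 2.4286$)
$D{\left(c \right)} = - \frac{193}{7}$ ($D{\left(c \right)} = \left(-5\right) 6 + \frac{17}{7} = -30 + \frac{17}{7} = - \frac{193}{7}$)
$\left(1602 + 2295\right) \left(D{\left(-26 \right)} - 1768\right) = \left(1602 + 2295\right) \left(- \frac{193}{7} - 1768\right) = 3897 \left(- \frac{12569}{7}\right) = - \frac{48981393}{7}$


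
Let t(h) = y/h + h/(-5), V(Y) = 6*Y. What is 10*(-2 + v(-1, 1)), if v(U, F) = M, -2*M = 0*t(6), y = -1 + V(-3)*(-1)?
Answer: -20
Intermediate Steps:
y = 17 (y = -1 + (6*(-3))*(-1) = -1 - 18*(-1) = -1 + 18 = 17)
t(h) = 17/h - h/5 (t(h) = 17/h + h/(-5) = 17/h + h*(-⅕) = 17/h - h/5)
M = 0 (M = -0*(17/6 - ⅕*6) = -0*(17*(⅙) - 6/5) = -0*(17/6 - 6/5) = -0*49/30 = -½*0 = 0)
v(U, F) = 0
10*(-2 + v(-1, 1)) = 10*(-2 + 0) = 10*(-2) = -20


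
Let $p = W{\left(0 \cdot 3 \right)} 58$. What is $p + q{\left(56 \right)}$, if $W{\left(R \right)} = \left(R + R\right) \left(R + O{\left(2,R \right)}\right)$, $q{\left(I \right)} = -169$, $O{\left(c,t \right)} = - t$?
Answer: $-169$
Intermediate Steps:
$W{\left(R \right)} = 0$ ($W{\left(R \right)} = \left(R + R\right) \left(R - R\right) = 2 R 0 = 0$)
$p = 0$ ($p = 0 \cdot 58 = 0$)
$p + q{\left(56 \right)} = 0 - 169 = -169$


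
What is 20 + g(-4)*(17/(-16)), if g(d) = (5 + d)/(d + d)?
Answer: 2577/128 ≈ 20.133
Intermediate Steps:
g(d) = (5 + d)/(2*d) (g(d) = (5 + d)/((2*d)) = (5 + d)*(1/(2*d)) = (5 + d)/(2*d))
20 + g(-4)*(17/(-16)) = 20 + ((½)*(5 - 4)/(-4))*(17/(-16)) = 20 + ((½)*(-¼)*1)*(17*(-1/16)) = 20 - ⅛*(-17/16) = 20 + 17/128 = 2577/128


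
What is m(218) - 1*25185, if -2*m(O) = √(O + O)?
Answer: -25185 - √109 ≈ -25195.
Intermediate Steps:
m(O) = -√2*√O/2 (m(O) = -√(O + O)/2 = -√2*√O/2)
m(218) - 1*25185 = -√2*√218/2 - 1*25185 = -√109 - 25185 = -25185 - √109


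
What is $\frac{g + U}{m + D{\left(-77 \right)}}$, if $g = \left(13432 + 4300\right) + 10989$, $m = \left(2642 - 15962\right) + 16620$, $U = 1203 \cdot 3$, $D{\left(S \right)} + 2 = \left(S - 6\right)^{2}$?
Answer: $\frac{530}{167} \approx 3.1737$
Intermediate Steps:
$D{\left(S \right)} = -2 + \left(-6 + S\right)^{2}$ ($D{\left(S \right)} = -2 + \left(S - 6\right)^{2} = -2 + \left(-6 + S\right)^{2}$)
$U = 3609$
$m = 3300$ ($m = -13320 + 16620 = 3300$)
$g = 28721$ ($g = 17732 + 10989 = 28721$)
$\frac{g + U}{m + D{\left(-77 \right)}} = \frac{28721 + 3609}{3300 - \left(2 - \left(-6 - 77\right)^{2}\right)} = \frac{32330}{3300 - \left(2 - \left(-83\right)^{2}\right)} = \frac{32330}{3300 + \left(-2 + 6889\right)} = \frac{32330}{3300 + 6887} = \frac{32330}{10187} = 32330 \cdot \frac{1}{10187} = \frac{530}{167}$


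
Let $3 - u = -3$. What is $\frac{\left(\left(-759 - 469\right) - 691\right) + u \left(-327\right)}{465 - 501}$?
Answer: $\frac{3881}{36} \approx 107.81$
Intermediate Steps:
$u = 6$ ($u = 3 - -3 = 3 + 3 = 6$)
$\frac{\left(\left(-759 - 469\right) - 691\right) + u \left(-327\right)}{465 - 501} = \frac{\left(\left(-759 - 469\right) - 691\right) + 6 \left(-327\right)}{465 - 501} = \frac{\left(-1228 - 691\right) - 1962}{465 + \left(-1530 + 1029\right)} = \frac{-1919 - 1962}{465 - 501} = - \frac{3881}{-36} = \left(-3881\right) \left(- \frac{1}{36}\right) = \frac{3881}{36}$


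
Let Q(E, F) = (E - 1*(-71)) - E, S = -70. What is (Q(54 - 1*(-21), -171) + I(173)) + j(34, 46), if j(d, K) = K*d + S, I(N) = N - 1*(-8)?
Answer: 1746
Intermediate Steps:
I(N) = 8 + N (I(N) = N + 8 = 8 + N)
Q(E, F) = 71 (Q(E, F) = (E + 71) - E = (71 + E) - E = 71)
j(d, K) = -70 + K*d (j(d, K) = K*d - 70 = -70 + K*d)
(Q(54 - 1*(-21), -171) + I(173)) + j(34, 46) = (71 + (8 + 173)) + (-70 + 46*34) = (71 + 181) + (-70 + 1564) = 252 + 1494 = 1746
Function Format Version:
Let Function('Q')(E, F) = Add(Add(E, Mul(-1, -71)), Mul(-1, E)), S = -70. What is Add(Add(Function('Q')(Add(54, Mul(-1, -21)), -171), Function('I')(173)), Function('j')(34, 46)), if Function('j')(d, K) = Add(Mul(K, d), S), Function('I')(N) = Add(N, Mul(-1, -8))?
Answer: 1746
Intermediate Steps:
Function('I')(N) = Add(8, N) (Function('I')(N) = Add(N, 8) = Add(8, N))
Function('Q')(E, F) = 71 (Function('Q')(E, F) = Add(Add(E, 71), Mul(-1, E)) = Add(Add(71, E), Mul(-1, E)) = 71)
Function('j')(d, K) = Add(-70, Mul(K, d)) (Function('j')(d, K) = Add(Mul(K, d), -70) = Add(-70, Mul(K, d)))
Add(Add(Function('Q')(Add(54, Mul(-1, -21)), -171), Function('I')(173)), Function('j')(34, 46)) = Add(Add(71, Add(8, 173)), Add(-70, Mul(46, 34))) = Add(Add(71, 181), Add(-70, 1564)) = Add(252, 1494) = 1746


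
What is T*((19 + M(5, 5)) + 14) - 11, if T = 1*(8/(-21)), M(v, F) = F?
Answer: -535/21 ≈ -25.476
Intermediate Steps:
T = -8/21 (T = 1*(8*(-1/21)) = 1*(-8/21) = -8/21 ≈ -0.38095)
T*((19 + M(5, 5)) + 14) - 11 = -8*((19 + 5) + 14)/21 - 11 = -8*(24 + 14)/21 - 11 = -8/21*38 - 11 = -304/21 - 11 = -535/21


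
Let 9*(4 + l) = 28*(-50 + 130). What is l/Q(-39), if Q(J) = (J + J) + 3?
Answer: -2204/675 ≈ -3.2652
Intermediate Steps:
l = 2204/9 (l = -4 + (28*(-50 + 130))/9 = -4 + (28*80)/9 = -4 + (⅑)*2240 = -4 + 2240/9 = 2204/9 ≈ 244.89)
Q(J) = 3 + 2*J (Q(J) = 2*J + 3 = 3 + 2*J)
l/Q(-39) = 2204/(9*(3 + 2*(-39))) = 2204/(9*(3 - 78)) = (2204/9)/(-75) = (2204/9)*(-1/75) = -2204/675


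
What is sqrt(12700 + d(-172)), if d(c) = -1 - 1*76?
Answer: sqrt(12623) ≈ 112.35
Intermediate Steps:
d(c) = -77 (d(c) = -1 - 76 = -77)
sqrt(12700 + d(-172)) = sqrt(12700 - 77) = sqrt(12623)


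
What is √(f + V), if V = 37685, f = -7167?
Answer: √30518 ≈ 174.69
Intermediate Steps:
√(f + V) = √(-7167 + 37685) = √30518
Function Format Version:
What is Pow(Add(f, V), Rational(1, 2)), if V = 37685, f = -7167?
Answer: Pow(30518, Rational(1, 2)) ≈ 174.69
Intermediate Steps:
Pow(Add(f, V), Rational(1, 2)) = Pow(Add(-7167, 37685), Rational(1, 2)) = Pow(30518, Rational(1, 2))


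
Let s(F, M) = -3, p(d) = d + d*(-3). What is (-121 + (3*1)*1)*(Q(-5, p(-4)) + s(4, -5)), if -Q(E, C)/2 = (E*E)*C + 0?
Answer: 47554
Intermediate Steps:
p(d) = -2*d (p(d) = d - 3*d = -2*d)
Q(E, C) = -2*C*E² (Q(E, C) = -2*((E*E)*C + 0) = -2*(E²*C + 0) = -2*(C*E² + 0) = -2*C*E²)
(-121 + (3*1)*1)*(Q(-5, p(-4)) + s(4, -5)) = (-121 + (3*1)*1)*(-2*(-2*(-4))*(-5)² - 3) = (-121 + 3*1)*(-2*8*25 - 3) = (-121 + 3)*(-400 - 3) = -118*(-403) = 47554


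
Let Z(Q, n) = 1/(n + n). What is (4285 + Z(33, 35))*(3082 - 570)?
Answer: 376738456/35 ≈ 1.0764e+7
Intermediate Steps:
Z(Q, n) = 1/(2*n)
(4285 + Z(33, 35))*(3082 - 570) = (4285 + (½)/35)*(3082 - 570) = (4285 + (½)*(1/35))*2512 = (4285 + 1/70)*2512 = (299951/70)*2512 = 376738456/35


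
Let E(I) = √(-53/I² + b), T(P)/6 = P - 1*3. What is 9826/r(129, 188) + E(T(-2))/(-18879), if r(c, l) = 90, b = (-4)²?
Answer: 4913/45 - √14347/566370 ≈ 109.18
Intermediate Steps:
T(P) = -18 + 6*P (T(P) = 6*(P - 1*3) = 6*(P - 3) = 6*(-3 + P) = -18 + 6*P)
b = 16
E(I) = √(16 - 53/I²) (E(I) = √(-53/I² + 16) = √(16 - 53/I²))
9826/r(129, 188) + E(T(-2))/(-18879) = 9826/90 + √(16 - 53/(-18 + 6*(-2))²)/(-18879) = 9826*(1/90) + √(16 - 53/(-18 - 12)²)*(-1/18879) = 4913/45 + √(16 - 53/(-30)²)*(-1/18879) = 4913/45 + √(16 - 53*1/900)*(-1/18879) = 4913/45 + √(16 - 53/900)*(-1/18879) = 4913/45 + √(14347/900)*(-1/18879) = 4913/45 + (√14347/30)*(-1/18879) = 4913/45 - √14347/566370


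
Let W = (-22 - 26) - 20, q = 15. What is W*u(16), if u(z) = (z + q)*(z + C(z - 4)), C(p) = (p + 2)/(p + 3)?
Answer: -535432/15 ≈ -35695.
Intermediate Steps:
C(p) = (2 + p)/(3 + p)
W = -68 (W = -48 - 20 = -68)
u(z) = (15 + z)*(z + (-2 + z)/(-1 + z)) (u(z) = (z + 15)*(z + (2 + (z - 4))/(3 + (z - 4))) = (15 + z)*(z + (2 + (-4 + z))/(3 + (-4 + z))) = (15 + z)*(z + (-2 + z)/(-1 + z)))
W*u(16) = -68*(-30 + 16³ - 2*16 + 15*16²)/(-1 + 16) = -68*(-30 + 4096 - 32 + 15*256)/15 = -68*(-30 + 4096 - 32 + 3840)/15 = -68*7874/15 = -535432/15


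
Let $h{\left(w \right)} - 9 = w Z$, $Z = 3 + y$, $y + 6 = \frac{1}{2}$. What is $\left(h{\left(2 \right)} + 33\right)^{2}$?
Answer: $1369$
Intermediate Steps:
$y = - \frac{11}{2}$ ($y = -6 + \frac{1}{2} = - \frac{11}{2} \approx -5.5$)
$Z = - \frac{5}{2}$ ($Z = 3 - \frac{11}{2} = - \frac{5}{2} \approx -2.5$)
$h{\left(w \right)} = 9 - \frac{5 w}{2}$ ($h{\left(w \right)} = 9 + w \left(- \frac{5}{2}\right) = 9 - \frac{5 w}{2}$)
$\left(h{\left(2 \right)} + 33\right)^{2} = \left(\left(9 - 5\right) + 33\right)^{2} = \left(4 + 33\right)^{2} = 37^{2} = 1369$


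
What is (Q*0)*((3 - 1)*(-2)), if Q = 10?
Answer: 0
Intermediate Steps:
(Q*0)*((3 - 1)*(-2)) = (10*0)*((3 - 1)*(-2)) = 0*(2*(-2)) = 0*(-4) = 0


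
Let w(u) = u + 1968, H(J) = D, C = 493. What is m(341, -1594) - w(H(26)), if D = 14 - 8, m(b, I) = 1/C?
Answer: -973181/493 ≈ -1974.0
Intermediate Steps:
m(b, I) = 1/493
D = 6
H(J) = 6
w(u) = 1968 + u
m(341, -1594) - w(H(26)) = 1/493 - (1968 + 6) = 1/493 - 1*1974 = 1/493 - 1974 = -973181/493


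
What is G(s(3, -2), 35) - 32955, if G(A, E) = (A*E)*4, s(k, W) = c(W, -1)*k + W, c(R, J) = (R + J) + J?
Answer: -34915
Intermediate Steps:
c(R, J) = R + 2*J (c(R, J) = (J + R) + J = R + 2*J)
s(k, W) = W + k*(-2 + W) (s(k, W) = (W + 2*(-1))*k + W = (W - 2)*k + W = (-2 + W)*k + W = k*(-2 + W) + W = W + k*(-2 + W))
G(A, E) = 4*A*E
G(s(3, -2), 35) - 32955 = 4*(-2 + 3*(-2 - 2))*35 - 32955 = 4*(-2 + 3*(-4))*35 - 32955 = 4*(-2 - 12)*35 - 32955 = 4*(-14)*35 - 32955 = -1960 - 32955 = -34915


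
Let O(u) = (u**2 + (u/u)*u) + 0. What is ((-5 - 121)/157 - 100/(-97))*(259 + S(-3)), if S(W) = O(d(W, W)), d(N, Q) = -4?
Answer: 942538/15229 ≈ 61.891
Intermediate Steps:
O(u) = u + u**2 (O(u) = (u**2 + 1*u) + 0 = (u**2 + u) + 0 = (u + u**2) + 0 = u + u**2)
S(W) = 12 (S(W) = -4*(1 - 4) = -4*(-3) = 12)
((-5 - 121)/157 - 100/(-97))*(259 + S(-3)) = ((-5 - 121)/157 - 100/(-97))*(259 + 12) = (-126*1/157 - 100*(-1/97))*271 = (-126/157 + 100/97)*271 = (3478/15229)*271 = 942538/15229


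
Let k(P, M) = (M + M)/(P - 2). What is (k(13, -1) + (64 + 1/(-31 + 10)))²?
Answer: 217002361/53361 ≈ 4066.7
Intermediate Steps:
k(P, M) = 2*M/(-2 + P) (k(P, M) = (2*M)/(-2 + P) = 2*M/(-2 + P))
(k(13, -1) + (64 + 1/(-31 + 10)))² = (2*(-1)/(-2 + 13) + (64 + 1/(-31 + 10)))² = (2*(-1)/11 + (64 + 1/(-21)))² = (2*(-1)*(1/11) + (64 - 1/21))² = (-2/11 + 1343/21)² = (14731/231)² = 217002361/53361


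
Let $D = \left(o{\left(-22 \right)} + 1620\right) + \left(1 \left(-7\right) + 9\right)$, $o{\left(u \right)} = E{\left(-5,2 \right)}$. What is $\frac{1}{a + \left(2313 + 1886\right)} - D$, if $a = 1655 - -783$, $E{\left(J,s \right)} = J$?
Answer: $- \frac{10732028}{6637} \approx -1617.0$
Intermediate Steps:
$o{\left(u \right)} = -5$
$a = 2438$ ($a = 1655 + 783 = 2438$)
$D = 1617$ ($D = \left(-5 + 1620\right) + \left(1 \left(-7\right) + 9\right) = 1615 + \left(-7 + 9\right) = 1615 + 2 = 1617$)
$\frac{1}{a + \left(2313 + 1886\right)} - D = \frac{1}{2438 + \left(2313 + 1886\right)} - 1617 = \frac{1}{2438 + 4199} - 1617 = \frac{1}{6637} - 1617 = - \frac{10732028}{6637}$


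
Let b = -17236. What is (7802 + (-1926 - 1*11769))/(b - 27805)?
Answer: 5893/45041 ≈ 0.13084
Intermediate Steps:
(7802 + (-1926 - 1*11769))/(b - 27805) = (7802 + (-1926 - 1*11769))/(-17236 - 27805) = (7802 + (-1926 - 11769))/(-45041) = (7802 - 13695)*(-1/45041) = -5893*(-1/45041) = 5893/45041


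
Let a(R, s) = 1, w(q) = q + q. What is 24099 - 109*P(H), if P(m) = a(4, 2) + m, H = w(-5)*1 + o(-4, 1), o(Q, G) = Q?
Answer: 25516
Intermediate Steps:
w(q) = 2*q
H = -14 (H = (2*(-5))*1 - 4 = -10*1 - 4 = -10 - 4 = -14)
P(m) = 1 + m
24099 - 109*P(H) = 24099 - 109*(1 - 14) = 24099 - 109*(-13) = 24099 - 1*(-1417) = 24099 + 1417 = 25516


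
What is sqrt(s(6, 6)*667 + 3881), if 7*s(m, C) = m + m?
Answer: sqrt(246197)/7 ≈ 70.883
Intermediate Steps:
s(m, C) = 2*m/7 (s(m, C) = (m + m)/7 = (2*m)/7 = 2*m/7)
sqrt(s(6, 6)*667 + 3881) = sqrt(((2/7)*6)*667 + 3881) = sqrt((12/7)*667 + 3881) = sqrt(8004/7 + 3881) = sqrt(35171/7) = sqrt(246197)/7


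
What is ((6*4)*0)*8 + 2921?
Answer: 2921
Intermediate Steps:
((6*4)*0)*8 + 2921 = (24*0)*8 + 2921 = 0*8 + 2921 = 0 + 2921 = 2921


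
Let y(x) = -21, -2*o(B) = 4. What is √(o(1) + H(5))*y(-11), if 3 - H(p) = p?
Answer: -42*I ≈ -42.0*I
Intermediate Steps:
o(B) = -2 (o(B) = -½*4 = -2)
H(p) = 3 - p
√(o(1) + H(5))*y(-11) = √(-2 + (3 - 1*5))*(-21) = √(-2 + (3 - 5))*(-21) = √(-2 - 2)*(-21) = √(-4)*(-21) = (2*I)*(-21) = -42*I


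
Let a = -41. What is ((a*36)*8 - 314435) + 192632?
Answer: -133611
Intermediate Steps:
((a*36)*8 - 314435) + 192632 = (-41*36*8 - 314435) + 192632 = (-1476*8 - 314435) + 192632 = (-11808 - 314435) + 192632 = -326243 + 192632 = -133611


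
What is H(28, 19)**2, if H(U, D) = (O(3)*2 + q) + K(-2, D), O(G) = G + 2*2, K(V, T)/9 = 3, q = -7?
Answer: 1156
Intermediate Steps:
K(V, T) = 27 (K(V, T) = 9*3 = 27)
O(G) = 4 + G (O(G) = G + 4 = 4 + G)
H(U, D) = 34 (H(U, D) = ((4 + 3)*2 - 7) + 27 = (7*2 - 7) + 27 = (14 - 7) + 27 = 7 + 27 = 34)
H(28, 19)**2 = 34**2 = 1156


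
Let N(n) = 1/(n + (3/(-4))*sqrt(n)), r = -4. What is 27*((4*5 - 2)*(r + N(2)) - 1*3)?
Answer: -38799/23 + 2916*sqrt(2)/23 ≈ -1507.6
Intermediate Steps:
N(n) = 1/(n - 3*sqrt(n)/4) (N(n) = 1/(n + (3*(-1/4))*sqrt(n)) = 1/(n - 3*sqrt(n)/4))
27*((4*5 - 2)*(r + N(2)) - 1*3) = 27*((4*5 - 2)*(-4 + 4/(-3*sqrt(2) + 4*2)) - 1*3) = 27*((20 - 2)*(-4 + 4/(-3*sqrt(2) + 8)) - 3) = 27*(18*(-4 + 4/(8 - 3*sqrt(2))) - 3) = 27*((-72 + 72/(8 - 3*sqrt(2))) - 3) = 27*(-75 + 72/(8 - 3*sqrt(2))) = -2025 + 1944/(8 - 3*sqrt(2))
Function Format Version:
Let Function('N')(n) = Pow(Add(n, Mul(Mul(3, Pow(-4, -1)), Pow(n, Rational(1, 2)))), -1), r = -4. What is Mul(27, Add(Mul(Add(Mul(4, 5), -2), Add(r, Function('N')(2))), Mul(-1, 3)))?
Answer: Add(Rational(-38799, 23), Mul(Rational(2916, 23), Pow(2, Rational(1, 2)))) ≈ -1507.6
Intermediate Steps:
Function('N')(n) = Pow(Add(n, Mul(Rational(-3, 4), Pow(n, Rational(1, 2)))), -1) (Function('N')(n) = Pow(Add(n, Mul(Mul(3, Rational(-1, 4)), Pow(n, Rational(1, 2)))), -1) = Pow(Add(n, Mul(Rational(-3, 4), Pow(n, Rational(1, 2)))), -1))
Mul(27, Add(Mul(Add(Mul(4, 5), -2), Add(r, Function('N')(2))), Mul(-1, 3))) = Mul(27, Add(Mul(Add(Mul(4, 5), -2), Add(-4, Mul(4, Pow(Add(Mul(-3, Pow(2, Rational(1, 2))), Mul(4, 2)), -1)))), Mul(-1, 3))) = Mul(27, Add(Mul(Add(20, -2), Add(-4, Mul(4, Pow(Add(Mul(-3, Pow(2, Rational(1, 2))), 8), -1)))), -3)) = Mul(27, Add(Mul(18, Add(-4, Mul(4, Pow(Add(8, Mul(-3, Pow(2, Rational(1, 2)))), -1)))), -3)) = Mul(27, Add(Add(-72, Mul(72, Pow(Add(8, Mul(-3, Pow(2, Rational(1, 2)))), -1))), -3)) = Mul(27, Add(-75, Mul(72, Pow(Add(8, Mul(-3, Pow(2, Rational(1, 2)))), -1)))) = Add(-2025, Mul(1944, Pow(Add(8, Mul(-3, Pow(2, Rational(1, 2)))), -1)))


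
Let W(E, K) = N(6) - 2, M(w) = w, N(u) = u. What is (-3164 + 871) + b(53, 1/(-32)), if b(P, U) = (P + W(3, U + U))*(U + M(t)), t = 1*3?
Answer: -67961/32 ≈ -2123.8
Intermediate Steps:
t = 3
W(E, K) = 4 (W(E, K) = 6 - 2 = 4)
b(P, U) = (3 + U)*(4 + P) (b(P, U) = (P + 4)*(U + 3) = (4 + P)*(3 + U) = (3 + U)*(4 + P))
(-3164 + 871) + b(53, 1/(-32)) = (-3164 + 871) + (12 + 3*53 + 4/(-32) + 53/(-32)) = -2293 + (12 + 159 + 4*(-1/32) + 53*(-1/32)) = -2293 + (12 + 159 - ⅛ - 53/32) = -2293 + 5415/32 = -67961/32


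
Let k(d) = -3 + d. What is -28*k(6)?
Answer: -84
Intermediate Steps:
-28*k(6) = -28*(-3 + 6) = -28*3 = -84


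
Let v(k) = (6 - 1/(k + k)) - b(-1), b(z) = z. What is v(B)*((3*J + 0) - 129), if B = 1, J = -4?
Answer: -1833/2 ≈ -916.50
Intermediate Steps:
v(k) = 7 - 1/(2*k) (v(k) = (6 - 1/(k + k)) - 1*(-1) = (6 - 1/(2*k)) + 1 = 7 - 1/(2*k))
v(B)*((3*J + 0) - 129) = (7 - ½/1)*((3*(-4) + 0) - 129) = (7 - ½*1)*((-12 + 0) - 129) = (7 - ½)*(-12 - 129) = (13/2)*(-141) = -1833/2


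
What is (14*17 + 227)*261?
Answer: 121365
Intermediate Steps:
(14*17 + 227)*261 = (238 + 227)*261 = 465*261 = 121365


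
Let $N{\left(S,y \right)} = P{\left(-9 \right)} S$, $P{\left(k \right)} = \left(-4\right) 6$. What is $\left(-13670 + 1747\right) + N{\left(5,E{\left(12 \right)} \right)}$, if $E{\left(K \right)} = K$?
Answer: $-12043$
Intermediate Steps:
$P{\left(k \right)} = -24$
$N{\left(S,y \right)} = - 24 S$
$\left(-13670 + 1747\right) + N{\left(5,E{\left(12 \right)} \right)} = \left(-13670 + 1747\right) - 120 = -11923 - 120 = -12043$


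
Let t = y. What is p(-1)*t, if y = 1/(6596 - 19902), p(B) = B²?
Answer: -1/13306 ≈ -7.5154e-5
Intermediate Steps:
y = -1/13306 (y = 1/(-13306) = -1/13306 ≈ -7.5154e-5)
t = -1/13306 ≈ -7.5154e-5
p(-1)*t = (-1)²*(-1/13306) = 1*(-1/13306) = -1/13306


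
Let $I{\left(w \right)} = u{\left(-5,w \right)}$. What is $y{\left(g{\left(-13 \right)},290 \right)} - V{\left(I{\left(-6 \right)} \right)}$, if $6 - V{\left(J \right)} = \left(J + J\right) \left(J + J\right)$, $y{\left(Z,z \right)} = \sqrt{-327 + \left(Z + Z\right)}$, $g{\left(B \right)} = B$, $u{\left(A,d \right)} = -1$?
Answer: $-2 + i \sqrt{353} \approx -2.0 + 18.788 i$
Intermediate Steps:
$y{\left(Z,z \right)} = \sqrt{-327 + 2 Z}$
$I{\left(w \right)} = -1$
$V{\left(J \right)} = 6 - 4 J^{2}$ ($V{\left(J \right)} = 6 - \left(J + J\right) \left(J + J\right) = 6 - 2 J 2 J = 6 - 4 J^{2}$)
$y{\left(g{\left(-13 \right)},290 \right)} - V{\left(I{\left(-6 \right)} \right)} = \sqrt{-327 + 2 \left(-13\right)} - \left(6 - 4 \left(-1\right)^{2}\right) = \sqrt{-327 - 26} - \left(6 - 4\right) = \sqrt{-353} - \left(6 - 4\right) = i \sqrt{353} - 2 = -2 + i \sqrt{353}$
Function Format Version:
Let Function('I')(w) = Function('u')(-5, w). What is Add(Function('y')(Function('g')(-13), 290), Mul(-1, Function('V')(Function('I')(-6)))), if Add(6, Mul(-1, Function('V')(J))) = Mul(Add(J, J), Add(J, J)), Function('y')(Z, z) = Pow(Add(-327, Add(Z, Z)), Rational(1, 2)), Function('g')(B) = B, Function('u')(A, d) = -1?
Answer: Add(-2, Mul(I, Pow(353, Rational(1, 2)))) ≈ Add(-2.0000, Mul(18.788, I))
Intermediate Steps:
Function('y')(Z, z) = Pow(Add(-327, Mul(2, Z)), Rational(1, 2))
Function('I')(w) = -1
Function('V')(J) = Add(6, Mul(-4, Pow(J, 2))) (Function('V')(J) = Add(6, Mul(-1, Mul(Add(J, J), Add(J, J)))) = Add(6, Mul(-1, Mul(Mul(2, J), Mul(2, J)))) = Add(6, Mul(-1, Mul(4, Pow(J, 2)))) = Add(6, Mul(-4, Pow(J, 2))))
Add(Function('y')(Function('g')(-13), 290), Mul(-1, Function('V')(Function('I')(-6)))) = Add(Pow(Add(-327, Mul(2, -13)), Rational(1, 2)), Mul(-1, Add(6, Mul(-4, Pow(-1, 2))))) = Add(Pow(Add(-327, -26), Rational(1, 2)), Mul(-1, Add(6, Mul(-4, 1)))) = Add(Pow(-353, Rational(1, 2)), Mul(-1, Add(6, -4))) = Add(Mul(I, Pow(353, Rational(1, 2))), Mul(-1, 2)) = Add(Mul(I, Pow(353, Rational(1, 2))), -2) = Add(-2, Mul(I, Pow(353, Rational(1, 2))))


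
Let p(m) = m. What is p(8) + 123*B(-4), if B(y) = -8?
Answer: -976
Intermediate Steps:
p(8) + 123*B(-4) = 8 + 123*(-8) = 8 - 984 = -976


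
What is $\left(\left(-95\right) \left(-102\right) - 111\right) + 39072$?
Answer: $48651$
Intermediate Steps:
$\left(\left(-95\right) \left(-102\right) - 111\right) + 39072 = \left(9690 - 111\right) + 39072 = 9579 + 39072 = 48651$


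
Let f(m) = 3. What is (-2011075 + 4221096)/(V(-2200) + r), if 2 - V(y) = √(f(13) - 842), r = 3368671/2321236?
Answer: 41097005818197267708/4584824992463393 + 11907894965476081616*I*√839/4584824992463393 ≈ 8963.7 + 75230.0*I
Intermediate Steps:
r = 3368671/2321236 (r = 3368671*(1/2321236) = 3368671/2321236 ≈ 1.4512)
V(y) = 2 - I*√839 (V(y) = 2 - √(3 - 842) = 2 - √(-839) = 2 - I*√839)
(-2011075 + 4221096)/(V(-2200) + r) = (-2011075 + 4221096)/((2 - I*√839) + 3368671/2321236) = 2210021/(8011143/2321236 - I*√839)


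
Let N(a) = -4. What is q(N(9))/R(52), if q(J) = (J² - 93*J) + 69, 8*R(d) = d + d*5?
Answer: 457/39 ≈ 11.718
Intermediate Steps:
R(d) = 3*d/4 (R(d) = (d + d*5)/8 = (d + 5*d)/8 = (6*d)/8 = 3*d/4)
q(J) = 69 + J² - 93*J
q(N(9))/R(52) = (69 + (-4)² - 93*(-4))/(((¾)*52)) = (69 + 16 + 372)/39 = 457*(1/39) = 457/39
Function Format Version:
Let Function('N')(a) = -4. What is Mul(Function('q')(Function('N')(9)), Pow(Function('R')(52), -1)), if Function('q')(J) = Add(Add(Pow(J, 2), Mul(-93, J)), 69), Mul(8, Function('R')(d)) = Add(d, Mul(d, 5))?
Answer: Rational(457, 39) ≈ 11.718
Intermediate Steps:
Function('R')(d) = Mul(Rational(3, 4), d) (Function('R')(d) = Mul(Rational(1, 8), Add(d, Mul(d, 5))) = Mul(Rational(1, 8), Add(d, Mul(5, d))) = Mul(Rational(1, 8), Mul(6, d)) = Mul(Rational(3, 4), d))
Function('q')(J) = Add(69, Pow(J, 2), Mul(-93, J))
Mul(Function('q')(Function('N')(9)), Pow(Function('R')(52), -1)) = Mul(Add(69, Pow(-4, 2), Mul(-93, -4)), Pow(Mul(Rational(3, 4), 52), -1)) = Mul(Add(69, 16, 372), Pow(39, -1)) = Mul(457, Rational(1, 39)) = Rational(457, 39)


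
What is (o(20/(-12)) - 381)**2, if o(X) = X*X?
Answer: 11587216/81 ≈ 1.4305e+5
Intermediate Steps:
o(X) = X**2
(o(20/(-12)) - 381)**2 = ((20/(-12))**2 - 381)**2 = ((20*(-1/12))**2 - 381)**2 = ((-5/3)**2 - 381)**2 = (25/9 - 381)**2 = (-3404/9)**2 = 11587216/81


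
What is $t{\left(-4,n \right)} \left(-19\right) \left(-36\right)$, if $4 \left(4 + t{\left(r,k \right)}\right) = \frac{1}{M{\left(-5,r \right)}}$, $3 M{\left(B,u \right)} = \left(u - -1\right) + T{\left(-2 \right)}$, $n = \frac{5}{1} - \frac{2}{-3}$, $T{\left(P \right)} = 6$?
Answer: $-2565$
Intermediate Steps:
$n = \frac{17}{3}$ ($n = 5 \cdot 1 - - \frac{2}{3} = 5 + \frac{2}{3} = \frac{17}{3} \approx 5.6667$)
$M{\left(B,u \right)} = \frac{7}{3} + \frac{u}{3}$ ($M{\left(B,u \right)} = \frac{\left(u - -1\right) + 6}{3} = \frac{\left(u + 1\right) + 6}{3} = \frac{\left(1 + u\right) + 6}{3} = \frac{7 + u}{3} = \frac{7}{3} + \frac{u}{3}$)
$t{\left(r,k \right)} = -4 + \frac{1}{4 \left(\frac{7}{3} + \frac{r}{3}\right)}$
$t{\left(-4,n \right)} \left(-19\right) \left(-36\right) = \frac{-109 - -64}{4 \left(7 - 4\right)} \left(-19\right) \left(-36\right) = \frac{-109 + 64}{4 \cdot 3} \left(-19\right) \left(-36\right) = \frac{1}{4} \cdot \frac{1}{3} \left(-45\right) \left(-19\right) \left(-36\right) = \left(- \frac{15}{4}\right) \left(-19\right) \left(-36\right) = \frac{285}{4} \left(-36\right) = -2565$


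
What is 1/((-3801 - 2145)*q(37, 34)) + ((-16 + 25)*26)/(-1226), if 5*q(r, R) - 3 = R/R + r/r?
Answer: -696295/3644898 ≈ -0.19103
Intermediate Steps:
q(r, R) = 1 (q(r, R) = ⅗ + (R/R + r/r)/5 = ⅗ + (1 + 1)/5 = ⅗ + (⅕)*2 = ⅗ + ⅖ = 1)
1/((-3801 - 2145)*q(37, 34)) + ((-16 + 25)*26)/(-1226) = 1/(-3801 - 2145*1) + ((-16 + 25)*26)/(-1226) = 1/(-5946) + (9*26)*(-1/1226) = -1/5946*1 + 234*(-1/1226) = -1/5946 - 117/613 = -696295/3644898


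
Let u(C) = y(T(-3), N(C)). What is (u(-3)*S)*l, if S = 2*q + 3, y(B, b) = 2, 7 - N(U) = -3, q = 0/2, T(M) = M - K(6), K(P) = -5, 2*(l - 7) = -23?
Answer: -27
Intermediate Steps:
l = -9/2 (l = 7 + (½)*(-23) = 7 - 23/2 = -9/2 ≈ -4.5000)
T(M) = 5 + M (T(M) = M - 1*(-5) = M + 5 = 5 + M)
q = 0 (q = 0*(½) = 0)
N(U) = 10 (N(U) = 7 - 1*(-3) = 7 + 3 = 10)
S = 3 (S = 2*0 + 3 = 0 + 3 = 3)
u(C) = 2
(u(-3)*S)*l = (2*3)*(-9/2) = 6*(-9/2) = -27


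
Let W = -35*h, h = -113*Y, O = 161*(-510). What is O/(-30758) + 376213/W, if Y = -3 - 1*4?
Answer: -664167436/60823945 ≈ -10.920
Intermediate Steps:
O = -82110
Y = -7 (Y = -3 - 4 = -7)
h = 791 (h = -113*(-7) = 791)
W = -27685 (W = -35*791 = -27685)
O/(-30758) + 376213/W = -82110/(-30758) + 376213/(-27685) = -82110*(-1/30758) + 376213*(-1/27685) = 5865/2197 - 376213/27685 = -664167436/60823945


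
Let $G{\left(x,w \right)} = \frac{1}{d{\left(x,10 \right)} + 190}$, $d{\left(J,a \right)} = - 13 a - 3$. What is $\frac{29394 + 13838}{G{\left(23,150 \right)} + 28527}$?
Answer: $\frac{308028}{203255} \approx 1.5155$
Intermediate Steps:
$d{\left(J,a \right)} = -3 - 13 a$
$G{\left(x,w \right)} = \frac{1}{57}$ ($G{\left(x,w \right)} = \frac{1}{\left(-3 - 130\right) + 190} = \frac{1}{-133 + 190} = \frac{1}{57}$)
$\frac{29394 + 13838}{G{\left(23,150 \right)} + 28527} = \frac{29394 + 13838}{\frac{1}{57} + 28527} = \frac{43232}{\frac{1626040}{57}} = 43232 \cdot \frac{57}{1626040} = \frac{308028}{203255}$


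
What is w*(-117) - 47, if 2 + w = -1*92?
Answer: 10951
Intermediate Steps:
w = -94 (w = -2 - 1*92 = -2 - 92 = -94)
w*(-117) - 47 = -94*(-117) - 47 = 10998 - 47 = 10951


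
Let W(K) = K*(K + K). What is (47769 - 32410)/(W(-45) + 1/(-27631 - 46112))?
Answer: 1132618737/298659149 ≈ 3.7923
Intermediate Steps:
W(K) = 2*K**2 (W(K) = K*(2*K) = 2*K**2)
(47769 - 32410)/(W(-45) + 1/(-27631 - 46112)) = (47769 - 32410)/(2*(-45)**2 + 1/(-27631 - 46112)) = 15359/(2*2025 + 1/(-73743)) = 15359/(4050 - 1/73743) = 15359/(298659149/73743) = 15359*(73743/298659149) = 1132618737/298659149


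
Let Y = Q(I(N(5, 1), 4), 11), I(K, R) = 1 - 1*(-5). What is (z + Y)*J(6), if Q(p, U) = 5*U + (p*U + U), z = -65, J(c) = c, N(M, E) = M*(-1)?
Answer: 402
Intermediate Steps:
N(M, E) = -M
I(K, R) = 6 (I(K, R) = 1 + 5 = 6)
Q(p, U) = 6*U + U*p (Q(p, U) = 5*U + (U*p + U) = 5*U + (U + U*p) = 6*U + U*p)
Y = 132 (Y = 11*(6 + 6) = 11*12 = 132)
(z + Y)*J(6) = (-65 + 132)*6 = 67*6 = 402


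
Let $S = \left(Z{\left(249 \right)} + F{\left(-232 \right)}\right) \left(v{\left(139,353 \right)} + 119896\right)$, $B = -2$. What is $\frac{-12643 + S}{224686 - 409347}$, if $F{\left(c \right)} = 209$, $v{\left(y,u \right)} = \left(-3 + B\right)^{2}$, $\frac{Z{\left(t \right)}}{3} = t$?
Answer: $- \frac{114631833}{184661} \approx -620.77$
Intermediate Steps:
$Z{\left(t \right)} = 3 t$
$v{\left(y,u \right)} = 25$ ($v{\left(y,u \right)} = \left(-3 - 2\right)^{2} = \left(-5\right)^{2} = 25$)
$S = 114644476$ ($S = \left(3 \cdot 249 + 209\right) \left(25 + 119896\right) = \left(747 + 209\right) 119921 = 956 \cdot 119921 = 114644476$)
$\frac{-12643 + S}{224686 - 409347} = \frac{-12643 + 114644476}{224686 - 409347} = \frac{114631833}{-184661} = 114631833 \left(- \frac{1}{184661}\right) = - \frac{114631833}{184661}$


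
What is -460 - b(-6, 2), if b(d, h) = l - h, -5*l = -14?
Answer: -2304/5 ≈ -460.80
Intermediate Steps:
l = 14/5 (l = -⅕*(-14) = 14/5 ≈ 2.8000)
b(d, h) = 14/5 - h
-460 - b(-6, 2) = -460 - (14/5 - 1*2) = -460 - (14/5 - 2) = -460 - 1*⅘ = -460 - ⅘ = -2304/5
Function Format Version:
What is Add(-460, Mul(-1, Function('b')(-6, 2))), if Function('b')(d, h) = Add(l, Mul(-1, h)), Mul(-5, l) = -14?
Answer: Rational(-2304, 5) ≈ -460.80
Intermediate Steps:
l = Rational(14, 5) (l = Mul(Rational(-1, 5), -14) = Rational(14, 5) ≈ 2.8000)
Function('b')(d, h) = Add(Rational(14, 5), Mul(-1, h))
Add(-460, Mul(-1, Function('b')(-6, 2))) = Add(-460, Mul(-1, Add(Rational(14, 5), Mul(-1, 2)))) = Add(-460, Mul(-1, Add(Rational(14, 5), -2))) = Add(-460, Mul(-1, Rational(4, 5))) = Add(-460, Rational(-4, 5)) = Rational(-2304, 5)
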